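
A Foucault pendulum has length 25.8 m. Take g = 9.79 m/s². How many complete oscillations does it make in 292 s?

T = 2π√(L/g) = 2π√(25.8/9.79) = 10.20 s.
Number of complete oscillations = ⌊292/10.20⌋ = ⌊28.63⌋ = 28.

28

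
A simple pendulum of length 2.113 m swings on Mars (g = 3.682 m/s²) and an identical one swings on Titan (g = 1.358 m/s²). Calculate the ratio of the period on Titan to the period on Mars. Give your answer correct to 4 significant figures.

1.647

T ∝ 1/√g, so T₂/T₁ = √(g₁/g₂) = √(3.682/1.358) = 1.647.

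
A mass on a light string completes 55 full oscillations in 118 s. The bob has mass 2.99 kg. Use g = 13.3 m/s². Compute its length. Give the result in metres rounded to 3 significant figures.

T = 118/55 = 2.145 s.
From T = 2π√(L/g), L = gT²/(4π²) = 13.3 × 2.145²/(4π²) = 1.55 m.

1.55 m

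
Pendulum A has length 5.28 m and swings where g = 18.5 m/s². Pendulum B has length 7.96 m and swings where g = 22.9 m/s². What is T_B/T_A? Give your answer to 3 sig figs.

1.10

T = 2π√(L/g), so T_B/T_A = √((L_B/g_B)/(L_A/g_A)) = √((7.96/22.9)/(5.28/18.5)) = 1.10.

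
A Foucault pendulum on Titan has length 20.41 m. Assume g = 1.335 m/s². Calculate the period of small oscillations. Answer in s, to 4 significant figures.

24.57 s

T = 2π√(L/g) = 2π√(20.41/1.335) = 2π × 3.9100 = 24.57 s.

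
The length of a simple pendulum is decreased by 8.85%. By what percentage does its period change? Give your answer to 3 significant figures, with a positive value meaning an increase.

T ∝ √L, so T'/T = √(0.9115) = 0.9547.
Percentage change in T = (0.9547 − 1) × 100% = -4.53%.

-4.53%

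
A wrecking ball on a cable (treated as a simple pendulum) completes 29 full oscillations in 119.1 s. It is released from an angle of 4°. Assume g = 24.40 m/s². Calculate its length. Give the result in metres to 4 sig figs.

10.42 m

T = 119.1/29 = 4.1069 s.
From T = 2π√(L/g), L = gT²/(4π²) = 24.40 × 4.1069²/(4π²) = 10.42 m.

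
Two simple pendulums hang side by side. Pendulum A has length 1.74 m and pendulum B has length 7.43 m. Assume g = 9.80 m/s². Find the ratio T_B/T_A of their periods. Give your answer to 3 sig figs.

2.07

T ∝ √L, so T_B/T_A = √(L_B/L_A) = √(7.43/1.74) = 2.07.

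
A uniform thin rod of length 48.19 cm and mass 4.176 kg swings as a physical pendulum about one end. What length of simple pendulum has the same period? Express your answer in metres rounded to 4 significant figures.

0.3213 m

The equivalent simple-pendulum length is L_eq = I/(md), where I is about the pivot and d = 0.24095 m.
I_cm = (1/12)mL² = 0.080815 kg·m², so I = I_cm + md² = 0.080815 + 0.24245 = 0.32326 kg·m².
L_eq = 0.32326/(4.176 × 0.24095) = 0.3213 m.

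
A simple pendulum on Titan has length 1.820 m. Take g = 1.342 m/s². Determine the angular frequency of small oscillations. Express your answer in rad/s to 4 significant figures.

0.8587 rad/s

ω = √(g/L) = √(1.342/1.820) = 0.8587 rad/s.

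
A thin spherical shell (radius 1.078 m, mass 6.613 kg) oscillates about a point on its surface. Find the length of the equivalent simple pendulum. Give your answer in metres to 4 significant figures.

1.797 m

The equivalent simple-pendulum length is L_eq = I/(md), where I is about the pivot and d = 1.0780 m.
I_cm = (2/3)mR² = 5.1232 kg·m², so I = I_cm + md² = 5.1232 + 7.6849 = 12.808 kg·m².
L_eq = 12.808/(6.613 × 1.0780) = 1.797 m.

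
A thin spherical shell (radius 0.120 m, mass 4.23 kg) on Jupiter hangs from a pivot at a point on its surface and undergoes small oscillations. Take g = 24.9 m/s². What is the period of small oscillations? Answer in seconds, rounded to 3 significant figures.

0.563 s

I_cm = (2/3)mr² = 0.04061 kg·m². The pivot is at distance d = 0.120 m from the centre of mass.
By the parallel-axis theorem, I = I_cm + md² = 0.04061 + 0.06091 = 0.1015 kg·m².
T = 2π√(I/(mgd)) = 2π√(0.1015/(4.23 × 24.9 × 0.120)) = 0.563 s.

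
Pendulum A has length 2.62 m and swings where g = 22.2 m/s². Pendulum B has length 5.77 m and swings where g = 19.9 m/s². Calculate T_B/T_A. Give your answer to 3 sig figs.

1.57

T = 2π√(L/g), so T_B/T_A = √((L_B/g_B)/(L_A/g_A)) = √((5.77/19.9)/(2.62/22.2)) = 1.57.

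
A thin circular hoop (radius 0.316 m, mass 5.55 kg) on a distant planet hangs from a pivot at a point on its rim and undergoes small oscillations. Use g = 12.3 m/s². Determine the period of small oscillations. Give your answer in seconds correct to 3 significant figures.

1.42 s

I_cm = mr² = 0.5542 kg·m². The pivot is at distance d = 0.316 m from the centre of mass.
By the parallel-axis theorem, I = I_cm + md² = 0.5542 + 0.5542 = 1.108 kg·m².
T = 2π√(I/(mgd)) = 2π√(1.108/(5.55 × 12.3 × 0.316)) = 1.42 s.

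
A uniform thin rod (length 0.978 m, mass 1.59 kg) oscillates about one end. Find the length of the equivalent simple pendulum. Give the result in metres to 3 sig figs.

0.652 m

The equivalent simple-pendulum length is L_eq = I/(md), where I is about the pivot and d = 0.4890 m.
I_cm = (1/12)mL² = 0.1267 kg·m², so I = I_cm + md² = 0.1267 + 0.3802 = 0.5069 kg·m².
L_eq = 0.5069/(1.59 × 0.4890) = 0.652 m.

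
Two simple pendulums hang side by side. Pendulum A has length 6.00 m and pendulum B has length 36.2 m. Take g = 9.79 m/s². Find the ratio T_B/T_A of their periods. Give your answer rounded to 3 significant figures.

2.46

T ∝ √L, so T_B/T_A = √(L_B/L_A) = √(36.2/6.00) = 2.46.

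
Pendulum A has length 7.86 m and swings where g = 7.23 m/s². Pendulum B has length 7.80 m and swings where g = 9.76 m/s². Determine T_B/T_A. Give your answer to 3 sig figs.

T = 2π√(L/g), so T_B/T_A = √((L_B/g_B)/(L_A/g_A)) = √((7.80/9.76)/(7.86/7.23)) = 0.857.

0.857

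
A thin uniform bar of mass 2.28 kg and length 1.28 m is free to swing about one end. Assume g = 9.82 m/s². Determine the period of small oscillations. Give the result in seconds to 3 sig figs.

For a physical pendulum T = 2π√(I/(mgd)), with d = 0.6400 m from pivot to centre of mass.
I_cm = mL²/12 = 2.28 × 1.28²/12 = 0.3113 kg·m²; I = I_cm + md² = 0.3113 + 2.28 × 0.6400² = 1.245 kg·m².
T = 2π√(1.245/(2.28 × 9.82 × 0.6400)) = 1.85 s.

1.85 s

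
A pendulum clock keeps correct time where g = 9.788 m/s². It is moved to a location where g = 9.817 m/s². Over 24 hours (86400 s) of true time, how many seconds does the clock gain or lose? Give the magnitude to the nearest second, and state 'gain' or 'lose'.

gain 128 s

The clock's period scales as T ∝ 1/√g, so T'/T = √(9.788/9.817) = 0.998522.
In 86400 s of true time the clock registers 86400/0.998522 = 86527.9 s, so it gains 128 s.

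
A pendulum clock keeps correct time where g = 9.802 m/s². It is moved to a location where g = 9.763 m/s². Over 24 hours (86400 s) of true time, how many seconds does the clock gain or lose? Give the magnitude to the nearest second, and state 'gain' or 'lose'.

The clock's period scales as T ∝ 1/√g, so T'/T = √(9.802/9.763) = 1.00200.
In 86400 s of true time the clock registers 86400/1.00200 = 86227.9 s, so it loses 172 s.

lose 172 s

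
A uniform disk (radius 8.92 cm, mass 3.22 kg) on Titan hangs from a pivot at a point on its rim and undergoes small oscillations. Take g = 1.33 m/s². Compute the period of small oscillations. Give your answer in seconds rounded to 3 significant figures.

1.99 s

I_cm = ½mr² = 0.01281 kg·m². The pivot is at distance d = 0.0892 m from the centre of mass.
By the parallel-axis theorem, I = I_cm + md² = 0.01281 + 0.02562 = 0.03843 kg·m².
T = 2π√(I/(mgd)) = 2π√(0.03843/(3.22 × 1.33 × 0.0892)) = 1.99 s.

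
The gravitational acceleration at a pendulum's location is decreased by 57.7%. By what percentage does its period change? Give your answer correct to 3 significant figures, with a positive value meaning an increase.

53.8%

T ∝ 1/√g, so T'/T = 1/√(0.4230) = 1.538.
Percentage change in T = (1.538 − 1) × 100% = 53.8%.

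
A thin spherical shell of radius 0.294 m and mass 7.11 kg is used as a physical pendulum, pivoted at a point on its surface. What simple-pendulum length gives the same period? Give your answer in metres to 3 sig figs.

0.490 m

The equivalent simple-pendulum length is L_eq = I/(md), where I is about the pivot and d = 0.2940 m.
I_cm = (2/3)mR² = 0.4097 kg·m², so I = I_cm + md² = 0.4097 + 0.6146 = 1.024 kg·m².
L_eq = 1.024/(7.11 × 0.2940) = 0.490 m.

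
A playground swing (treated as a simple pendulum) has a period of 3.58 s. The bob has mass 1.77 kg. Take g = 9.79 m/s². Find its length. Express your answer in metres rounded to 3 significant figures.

From T = 2π√(L/g), L = gT²/(4π²) = 9.79 × 3.580²/(4π²) = 3.18 m.

3.18 m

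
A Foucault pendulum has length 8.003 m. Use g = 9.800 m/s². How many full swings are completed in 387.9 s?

T = 2π√(L/g) = 2π√(8.003/9.800) = 5.6780 s.
Number of complete oscillations = ⌊387.9/5.6780⌋ = ⌊68.317⌋ = 68.

68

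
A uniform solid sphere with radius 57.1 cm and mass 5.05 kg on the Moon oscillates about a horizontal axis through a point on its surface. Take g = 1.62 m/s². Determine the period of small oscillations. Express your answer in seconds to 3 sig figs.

I_cm = (2/5)mr² = 0.6586 kg·m². The pivot is at distance d = 0.571 m from the centre of mass.
By the parallel-axis theorem, I = I_cm + md² = 0.6586 + 1.647 = 2.305 kg·m².
T = 2π√(I/(mgd)) = 2π√(2.305/(5.05 × 1.62 × 0.571)) = 4.41 s.

4.41 s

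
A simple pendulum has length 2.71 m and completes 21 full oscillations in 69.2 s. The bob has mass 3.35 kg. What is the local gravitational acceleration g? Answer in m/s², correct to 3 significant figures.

T = 69.2/21 = 3.295 s.
From T = 2π√(L/g), g = 4π²L/T² = 4π² × 2.71/3.295² = 9.85 m/s².

9.85 m/s²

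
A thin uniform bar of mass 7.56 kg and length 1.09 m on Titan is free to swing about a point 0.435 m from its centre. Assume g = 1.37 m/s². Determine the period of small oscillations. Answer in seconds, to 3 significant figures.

For a physical pendulum T = 2π√(I/(mgd)), with d = 0.4350 m from pivot to centre of mass.
I_cm = mL²/12 = 7.56 × 1.09²/12 = 0.7485 kg·m²; I = I_cm + md² = 0.7485 + 7.56 × 0.4350² = 2.179 kg·m².
T = 2π√(2.179/(7.56 × 1.37 × 0.4350)) = 4.37 s.

4.37 s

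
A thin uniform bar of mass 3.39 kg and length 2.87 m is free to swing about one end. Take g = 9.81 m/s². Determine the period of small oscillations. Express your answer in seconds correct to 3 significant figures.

2.77 s

For a physical pendulum T = 2π√(I/(mgd)), with d = 1.435 m from pivot to centre of mass.
I_cm = mL²/12 = 3.39 × 2.87²/12 = 2.327 kg·m²; I = I_cm + md² = 2.327 + 3.39 × 1.435² = 9.308 kg·m².
T = 2π√(9.308/(3.39 × 9.81 × 1.435)) = 2.77 s.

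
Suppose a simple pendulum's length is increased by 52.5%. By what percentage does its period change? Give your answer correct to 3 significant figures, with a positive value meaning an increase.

T ∝ √L, so T'/T = √(1.525) = 1.235.
Percentage change in T = (1.235 − 1) × 100% = 23.5%.

23.5%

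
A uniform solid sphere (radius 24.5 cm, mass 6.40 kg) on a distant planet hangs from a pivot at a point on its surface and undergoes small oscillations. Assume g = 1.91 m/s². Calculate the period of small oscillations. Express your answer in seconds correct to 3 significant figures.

2.66 s

I_cm = (2/5)mr² = 0.1537 kg·m². The pivot is at distance d = 0.245 m from the centre of mass.
By the parallel-axis theorem, I = I_cm + md² = 0.1537 + 0.3842 = 0.5378 kg·m².
T = 2π√(I/(mgd)) = 2π√(0.5378/(6.40 × 1.91 × 0.245)) = 2.66 s.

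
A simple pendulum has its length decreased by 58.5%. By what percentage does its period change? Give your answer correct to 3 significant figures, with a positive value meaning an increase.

T ∝ √L, so T'/T = √(0.4150) = 0.6442.
Percentage change in T = (0.6442 − 1) × 100% = -35.6%.

-35.6%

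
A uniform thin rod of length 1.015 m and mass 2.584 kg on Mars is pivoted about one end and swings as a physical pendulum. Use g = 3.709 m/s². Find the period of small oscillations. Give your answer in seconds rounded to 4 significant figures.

2.684 s

For a physical pendulum T = 2π√(I/(mgd)), with d = 0.50750 m from pivot to centre of mass.
I_cm = mL²/12 = 2.584 × 1.015²/12 = 0.22184 kg·m²; I = I_cm + md² = 0.22184 + 2.584 × 0.50750² = 0.88737 kg·m².
T = 2π√(0.88737/(2.584 × 3.709 × 0.50750)) = 2.684 s.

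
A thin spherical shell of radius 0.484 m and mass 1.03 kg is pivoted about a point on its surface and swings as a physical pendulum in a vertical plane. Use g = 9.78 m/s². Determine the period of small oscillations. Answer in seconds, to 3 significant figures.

I_cm = (2/3)mr² = 0.1609 kg·m². The pivot is at distance d = 0.484 m from the centre of mass.
By the parallel-axis theorem, I = I_cm + md² = 0.1609 + 0.2413 = 0.4021 kg·m².
T = 2π√(I/(mgd)) = 2π√(0.4021/(1.03 × 9.78 × 0.484)) = 1.80 s.

1.80 s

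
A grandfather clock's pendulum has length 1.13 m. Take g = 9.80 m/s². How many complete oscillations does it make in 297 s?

T = 2π√(L/g) = 2π√(1.13/9.80) = 2.134 s.
Number of complete oscillations = ⌊297/2.134⌋ = ⌊139.2⌋ = 139.

139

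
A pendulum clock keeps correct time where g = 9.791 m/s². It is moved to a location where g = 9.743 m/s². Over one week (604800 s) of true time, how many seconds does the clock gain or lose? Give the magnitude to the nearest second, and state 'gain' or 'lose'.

The clock's period scales as T ∝ 1/√g, so T'/T = √(9.791/9.743) = 1.00246.
In 604800 s of true time the clock registers 604800/1.00246 = 603315.7 s, so it loses 1484 s.

lose 1484 s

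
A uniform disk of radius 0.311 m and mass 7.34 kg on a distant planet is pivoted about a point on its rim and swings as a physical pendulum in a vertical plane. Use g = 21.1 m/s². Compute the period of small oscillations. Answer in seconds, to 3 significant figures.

I_cm = ½mr² = 0.3550 kg·m². The pivot is at distance d = 0.311 m from the centre of mass.
By the parallel-axis theorem, I = I_cm + md² = 0.3550 + 0.7099 = 1.065 kg·m².
T = 2π√(I/(mgd)) = 2π√(1.065/(7.34 × 21.1 × 0.311)) = 0.934 s.

0.934 s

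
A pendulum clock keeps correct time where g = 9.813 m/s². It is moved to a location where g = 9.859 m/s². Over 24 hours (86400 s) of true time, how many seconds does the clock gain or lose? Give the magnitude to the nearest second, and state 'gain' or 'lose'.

The clock's period scales as T ∝ 1/√g, so T'/T = √(9.813/9.859) = 0.997664.
In 86400 s of true time the clock registers 86400/0.997664 = 86602.3 s, so it gains 202 s.

gain 202 s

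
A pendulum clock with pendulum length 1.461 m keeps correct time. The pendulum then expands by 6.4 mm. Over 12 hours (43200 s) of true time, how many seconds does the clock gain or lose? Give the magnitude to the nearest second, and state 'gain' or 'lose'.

lose 94 s

T ∝ √L, so T'/T = √(1.46740/1.461) = 1.00219.
In 43200 s of true time the clock registers 43200/1.00219 = 43105.7 s, so it loses 94 s.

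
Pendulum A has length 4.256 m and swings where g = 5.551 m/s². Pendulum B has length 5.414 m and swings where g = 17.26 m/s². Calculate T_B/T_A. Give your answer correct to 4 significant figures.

0.6396

T = 2π√(L/g), so T_B/T_A = √((L_B/g_B)/(L_A/g_A)) = √((5.414/17.26)/(4.256/5.551)) = 0.6396.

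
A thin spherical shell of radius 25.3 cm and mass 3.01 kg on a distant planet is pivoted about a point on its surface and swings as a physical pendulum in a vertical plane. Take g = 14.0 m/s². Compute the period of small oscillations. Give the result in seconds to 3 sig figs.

1.09 s

I_cm = (2/3)mr² = 0.1284 kg·m². The pivot is at distance d = 0.253 m from the centre of mass.
By the parallel-axis theorem, I = I_cm + md² = 0.1284 + 0.1927 = 0.3211 kg·m².
T = 2π√(I/(mgd)) = 2π√(0.3211/(3.01 × 14.0 × 0.253)) = 1.09 s.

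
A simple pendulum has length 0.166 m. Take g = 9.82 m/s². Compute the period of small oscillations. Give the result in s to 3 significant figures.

0.817 s

T = 2π√(L/g) = 2π√(0.166/9.82) = 2π × 0.1300 = 0.817 s.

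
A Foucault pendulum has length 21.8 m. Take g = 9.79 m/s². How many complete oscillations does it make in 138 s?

14

T = 2π√(L/g) = 2π√(21.8/9.79) = 9.376 s.
Number of complete oscillations = ⌊138/9.376⌋ = ⌊14.72⌋ = 14.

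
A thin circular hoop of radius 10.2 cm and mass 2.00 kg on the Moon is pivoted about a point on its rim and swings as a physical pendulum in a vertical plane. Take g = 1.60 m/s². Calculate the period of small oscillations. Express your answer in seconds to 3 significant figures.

2.24 s

I_cm = mr² = 0.02081 kg·m². The pivot is at distance d = 0.102 m from the centre of mass.
By the parallel-axis theorem, I = I_cm + md² = 0.02081 + 0.02081 = 0.04162 kg·m².
T = 2π√(I/(mgd)) = 2π√(0.04162/(2.00 × 1.60 × 0.102)) = 2.24 s.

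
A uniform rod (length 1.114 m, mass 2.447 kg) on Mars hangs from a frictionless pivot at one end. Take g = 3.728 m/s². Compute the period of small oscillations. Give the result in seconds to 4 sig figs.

For a physical pendulum T = 2π√(I/(mgd)), with d = 0.55700 m from pivot to centre of mass.
I_cm = mL²/12 = 2.447 × 1.114²/12 = 0.25306 kg·m²; I = I_cm + md² = 0.25306 + 2.447 × 0.55700² = 1.0122 kg·m².
T = 2π√(1.0122/(2.447 × 3.728 × 0.55700)) = 2.804 s.

2.804 s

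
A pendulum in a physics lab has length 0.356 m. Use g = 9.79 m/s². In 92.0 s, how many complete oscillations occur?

T = 2π√(L/g) = 2π√(0.356/9.79) = 1.198 s.
Number of complete oscillations = ⌊92.0/1.198⌋ = ⌊76.78⌋ = 76.

76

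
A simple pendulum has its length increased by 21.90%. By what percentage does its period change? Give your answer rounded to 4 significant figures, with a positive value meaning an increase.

T ∝ √L, so T'/T = √(1.2190) = 1.1041.
Percentage change in T = (1.1041 − 1) × 100% = 10.41%.

10.41%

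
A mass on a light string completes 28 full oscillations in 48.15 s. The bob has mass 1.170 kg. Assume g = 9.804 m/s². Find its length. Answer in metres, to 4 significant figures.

T = 48.15/28 = 1.7196 s.
From T = 2π√(L/g), L = gT²/(4π²) = 9.804 × 1.7196²/(4π²) = 0.7344 m.

0.7344 m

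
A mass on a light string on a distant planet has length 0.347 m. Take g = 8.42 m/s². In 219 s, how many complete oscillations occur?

171

T = 2π√(L/g) = 2π√(0.347/8.42) = 1.276 s.
Number of complete oscillations = ⌊219/1.276⌋ = ⌊171.7⌋ = 171.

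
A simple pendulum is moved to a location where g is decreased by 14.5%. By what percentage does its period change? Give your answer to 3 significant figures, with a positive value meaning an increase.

T ∝ 1/√g, so T'/T = 1/√(0.8550) = 1.081.
Percentage change in T = (1.081 − 1) × 100% = 8.15%.

8.15%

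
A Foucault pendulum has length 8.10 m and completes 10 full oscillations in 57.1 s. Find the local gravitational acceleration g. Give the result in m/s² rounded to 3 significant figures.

9.81 m/s²

T = 57.1/10 = 5.710 s.
From T = 2π√(L/g), g = 4π²L/T² = 4π² × 8.10/5.710² = 9.81 m/s².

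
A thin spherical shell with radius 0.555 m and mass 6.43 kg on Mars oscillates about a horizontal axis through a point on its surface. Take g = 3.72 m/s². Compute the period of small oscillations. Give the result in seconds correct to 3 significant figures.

3.13 s

I_cm = (2/3)mr² = 1.320 kg·m². The pivot is at distance d = 0.555 m from the centre of mass.
By the parallel-axis theorem, I = I_cm + md² = 1.320 + 1.981 = 3.301 kg·m².
T = 2π√(I/(mgd)) = 2π√(3.301/(6.43 × 3.72 × 0.555)) = 3.13 s.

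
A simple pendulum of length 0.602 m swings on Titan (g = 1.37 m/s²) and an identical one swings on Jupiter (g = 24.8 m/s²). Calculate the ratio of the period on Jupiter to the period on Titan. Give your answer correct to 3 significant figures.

0.235

T ∝ 1/√g, so T₂/T₁ = √(g₁/g₂) = √(1.37/24.8) = 0.235.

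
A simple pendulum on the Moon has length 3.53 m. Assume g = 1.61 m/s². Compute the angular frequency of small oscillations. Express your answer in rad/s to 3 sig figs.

ω = √(g/L) = √(1.61/3.53) = 0.675 rad/s.

0.675 rad/s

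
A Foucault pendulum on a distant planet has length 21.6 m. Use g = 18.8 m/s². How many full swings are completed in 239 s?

T = 2π√(L/g) = 2π√(21.6/18.8) = 6.735 s.
Number of complete oscillations = ⌊239/6.735⌋ = ⌊35.49⌋ = 35.

35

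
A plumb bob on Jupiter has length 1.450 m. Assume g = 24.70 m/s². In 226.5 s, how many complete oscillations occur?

148

T = 2π√(L/g) = 2π√(1.450/24.70) = 1.5224 s.
Number of complete oscillations = ⌊226.5/1.5224⌋ = ⌊148.78⌋ = 148.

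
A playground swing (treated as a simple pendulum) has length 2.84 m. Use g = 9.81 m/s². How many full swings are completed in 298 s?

88

T = 2π√(L/g) = 2π√(2.84/9.81) = 3.381 s.
Number of complete oscillations = ⌊298/3.381⌋ = ⌊88.15⌋ = 88.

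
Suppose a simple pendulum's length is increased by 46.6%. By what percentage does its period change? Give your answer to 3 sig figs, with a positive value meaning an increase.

T ∝ √L, so T'/T = √(1.466) = 1.211.
Percentage change in T = (1.211 − 1) × 100% = 21.1%.

21.1%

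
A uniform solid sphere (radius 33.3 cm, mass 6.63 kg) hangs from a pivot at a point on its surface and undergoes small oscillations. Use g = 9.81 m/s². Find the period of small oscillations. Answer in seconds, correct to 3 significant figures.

1.37 s

I_cm = (2/5)mr² = 0.2941 kg·m². The pivot is at distance d = 0.333 m from the centre of mass.
By the parallel-axis theorem, I = I_cm + md² = 0.2941 + 0.7352 = 1.029 kg·m².
T = 2π√(I/(mgd)) = 2π√(1.029/(6.63 × 9.81 × 0.333)) = 1.37 s.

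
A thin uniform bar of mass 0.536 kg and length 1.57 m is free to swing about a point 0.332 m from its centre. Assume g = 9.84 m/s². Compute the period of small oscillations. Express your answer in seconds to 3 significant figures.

For a physical pendulum T = 2π√(I/(mgd)), with d = 0.3320 m from pivot to centre of mass.
I_cm = mL²/12 = 0.536 × 1.57²/12 = 0.1101 kg·m²; I = I_cm + md² = 0.1101 + 0.536 × 0.3320² = 0.1692 kg·m².
T = 2π√(0.1692/(0.536 × 9.84 × 0.3320)) = 1.95 s.

1.95 s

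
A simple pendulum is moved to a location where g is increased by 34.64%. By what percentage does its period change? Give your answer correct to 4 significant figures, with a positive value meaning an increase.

-13.82%

T ∝ 1/√g, so T'/T = 1/√(1.3464) = 0.86181.
Percentage change in T = (0.86181 − 1) × 100% = -13.82%.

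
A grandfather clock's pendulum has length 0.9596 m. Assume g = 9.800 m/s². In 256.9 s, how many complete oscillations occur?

T = 2π√(L/g) = 2π√(0.9596/9.800) = 1.9661 s.
Number of complete oscillations = ⌊256.9/1.9661⌋ = ⌊130.66⌋ = 130.

130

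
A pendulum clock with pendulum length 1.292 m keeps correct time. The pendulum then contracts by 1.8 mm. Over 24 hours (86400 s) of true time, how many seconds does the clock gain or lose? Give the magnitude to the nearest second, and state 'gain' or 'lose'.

T ∝ √L, so T'/T = √(1.29020/1.292) = 0.999303.
In 86400 s of true time the clock registers 86400/0.999303 = 86460.2 s, so it gains 60 s.

gain 60 s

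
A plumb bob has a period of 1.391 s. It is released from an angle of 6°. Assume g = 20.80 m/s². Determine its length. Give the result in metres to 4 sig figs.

1.019 m

From T = 2π√(L/g), L = gT²/(4π²) = 20.80 × 1.3910²/(4π²) = 1.019 m.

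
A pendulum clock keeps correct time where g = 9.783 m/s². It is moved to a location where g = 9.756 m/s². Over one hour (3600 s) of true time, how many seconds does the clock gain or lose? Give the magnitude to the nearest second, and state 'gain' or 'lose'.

The clock's period scales as T ∝ 1/√g, so T'/T = √(9.783/9.756) = 1.00138.
In 3600 s of true time the clock registers 3600/1.00138 = 3595.0 s, so it loses 5 s.

lose 5 s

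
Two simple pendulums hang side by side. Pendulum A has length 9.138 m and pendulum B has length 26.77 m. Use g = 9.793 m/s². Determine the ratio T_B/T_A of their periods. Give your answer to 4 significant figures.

T ∝ √L, so T_B/T_A = √(L_B/L_A) = √(26.77/9.138) = 1.712.

1.712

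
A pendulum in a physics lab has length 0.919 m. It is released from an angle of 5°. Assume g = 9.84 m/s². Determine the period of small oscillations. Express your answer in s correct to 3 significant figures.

1.92 s

T = 2π√(L/g) = 2π√(0.919/9.84) = 2π × 0.3056 = 1.92 s.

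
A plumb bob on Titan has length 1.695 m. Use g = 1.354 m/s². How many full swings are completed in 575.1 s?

T = 2π√(L/g) = 2π√(1.695/1.354) = 7.0300 s.
Number of complete oscillations = ⌊575.1/7.0300⌋ = ⌊81.807⌋ = 81.

81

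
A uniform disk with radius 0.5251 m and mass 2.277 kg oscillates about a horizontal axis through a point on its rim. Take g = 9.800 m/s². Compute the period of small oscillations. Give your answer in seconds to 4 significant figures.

I_cm = ½mr² = 0.31392 kg·m². The pivot is at distance d = 0.5251 m from the centre of mass.
By the parallel-axis theorem, I = I_cm + md² = 0.31392 + 0.62784 = 0.94176 kg·m².
T = 2π√(I/(mgd)) = 2π√(0.94176/(2.277 × 9.800 × 0.5251)) = 1.781 s.

1.781 s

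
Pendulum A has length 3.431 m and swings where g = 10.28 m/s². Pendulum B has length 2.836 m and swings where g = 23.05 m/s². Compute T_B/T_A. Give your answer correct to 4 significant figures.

0.6072

T = 2π√(L/g), so T_B/T_A = √((L_B/g_B)/(L_A/g_A)) = √((2.836/23.05)/(3.431/10.28)) = 0.6072.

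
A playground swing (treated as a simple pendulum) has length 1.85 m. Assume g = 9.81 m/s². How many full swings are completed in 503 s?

T = 2π√(L/g) = 2π√(1.85/9.81) = 2.729 s.
Number of complete oscillations = ⌊503/2.729⌋ = ⌊184.3⌋ = 184.

184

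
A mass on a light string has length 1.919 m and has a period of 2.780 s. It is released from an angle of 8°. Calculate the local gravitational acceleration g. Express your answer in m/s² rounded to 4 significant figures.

From T = 2π√(L/g), g = 4π²L/T² = 4π² × 1.919/2.7800² = 9.803 m/s².

9.803 m/s²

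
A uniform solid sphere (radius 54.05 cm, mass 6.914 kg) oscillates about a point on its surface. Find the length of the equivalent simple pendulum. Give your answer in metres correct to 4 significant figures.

The equivalent simple-pendulum length is L_eq = I/(md), where I is about the pivot and d = 0.54050 m.
I_cm = (2/5)mR² = 0.80794 kg·m², so I = I_cm + md² = 0.80794 + 2.0199 = 2.8278 kg·m².
L_eq = 2.8278/(6.914 × 0.54050) = 0.7567 m.

0.7567 m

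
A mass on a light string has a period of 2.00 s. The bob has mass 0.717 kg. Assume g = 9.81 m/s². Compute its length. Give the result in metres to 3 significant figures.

From T = 2π√(L/g), L = gT²/(4π²) = 9.81 × 2.000²/(4π²) = 0.994 m.

0.994 m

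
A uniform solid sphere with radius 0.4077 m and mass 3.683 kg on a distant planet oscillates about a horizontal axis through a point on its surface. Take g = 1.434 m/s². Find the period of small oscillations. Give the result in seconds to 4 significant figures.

I_cm = (2/5)mr² = 0.24487 kg·m². The pivot is at distance d = 0.4077 m from the centre of mass.
By the parallel-axis theorem, I = I_cm + md² = 0.24487 + 0.61219 = 0.85706 kg·m².
T = 2π√(I/(mgd)) = 2π√(0.85706/(3.683 × 1.434 × 0.4077)) = 3.964 s.

3.964 s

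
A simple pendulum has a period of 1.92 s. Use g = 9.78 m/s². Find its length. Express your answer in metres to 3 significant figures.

From T = 2π√(L/g), L = gT²/(4π²) = 9.78 × 1.920²/(4π²) = 0.913 m.

0.913 m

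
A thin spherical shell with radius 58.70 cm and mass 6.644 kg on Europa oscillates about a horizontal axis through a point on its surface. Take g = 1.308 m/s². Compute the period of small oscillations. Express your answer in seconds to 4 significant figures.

5.434 s

I_cm = (2/3)mr² = 1.5262 kg·m². The pivot is at distance d = 0.5870 m from the centre of mass.
By the parallel-axis theorem, I = I_cm + md² = 1.5262 + 2.2893 = 3.8155 kg·m².
T = 2π√(I/(mgd)) = 2π√(3.8155/(6.644 × 1.308 × 0.5870)) = 5.434 s.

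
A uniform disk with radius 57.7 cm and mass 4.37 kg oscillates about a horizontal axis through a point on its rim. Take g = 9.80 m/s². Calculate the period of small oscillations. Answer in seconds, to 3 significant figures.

1.87 s

I_cm = ½mr² = 0.7274 kg·m². The pivot is at distance d = 0.577 m from the centre of mass.
By the parallel-axis theorem, I = I_cm + md² = 0.7274 + 1.455 = 2.182 kg·m².
T = 2π√(I/(mgd)) = 2π√(2.182/(4.37 × 9.80 × 0.577)) = 1.87 s.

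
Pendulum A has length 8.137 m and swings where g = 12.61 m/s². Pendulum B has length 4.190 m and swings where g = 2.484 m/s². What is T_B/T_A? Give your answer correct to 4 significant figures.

T = 2π√(L/g), so T_B/T_A = √((L_B/g_B)/(L_A/g_A)) = √((4.190/2.484)/(8.137/12.61)) = 1.617.

1.617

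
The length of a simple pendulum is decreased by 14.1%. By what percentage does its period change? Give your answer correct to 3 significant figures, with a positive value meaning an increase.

T ∝ √L, so T'/T = √(0.8590) = 0.9268.
Percentage change in T = (0.9268 − 1) × 100% = -7.32%.

-7.32%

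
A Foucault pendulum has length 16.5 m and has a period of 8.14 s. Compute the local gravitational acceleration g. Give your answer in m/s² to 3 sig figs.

From T = 2π√(L/g), g = 4π²L/T² = 4π² × 16.5/8.140² = 9.83 m/s².

9.83 m/s²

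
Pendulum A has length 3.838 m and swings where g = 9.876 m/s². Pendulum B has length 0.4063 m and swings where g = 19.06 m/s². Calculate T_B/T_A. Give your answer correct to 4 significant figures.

0.2342

T = 2π√(L/g), so T_B/T_A = √((L_B/g_B)/(L_A/g_A)) = √((0.4063/19.06)/(3.838/9.876)) = 0.2342.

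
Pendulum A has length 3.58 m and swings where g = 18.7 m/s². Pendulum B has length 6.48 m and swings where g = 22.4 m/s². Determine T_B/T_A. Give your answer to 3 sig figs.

T = 2π√(L/g), so T_B/T_A = √((L_B/g_B)/(L_A/g_A)) = √((6.48/22.4)/(3.58/18.7)) = 1.23.

1.23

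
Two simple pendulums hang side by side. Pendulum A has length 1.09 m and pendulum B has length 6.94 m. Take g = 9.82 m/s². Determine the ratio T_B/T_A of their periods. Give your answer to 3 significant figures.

T ∝ √L, so T_B/T_A = √(L_B/L_A) = √(6.94/1.09) = 2.52.

2.52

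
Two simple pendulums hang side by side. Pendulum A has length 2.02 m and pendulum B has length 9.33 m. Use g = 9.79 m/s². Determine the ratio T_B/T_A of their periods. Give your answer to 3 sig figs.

2.15

T ∝ √L, so T_B/T_A = √(L_B/L_A) = √(9.33/2.02) = 2.15.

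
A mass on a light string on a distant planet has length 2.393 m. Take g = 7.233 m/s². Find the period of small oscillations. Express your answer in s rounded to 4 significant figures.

T = 2π√(L/g) = 2π√(2.393/7.233) = 2π × 0.57519 = 3.614 s.

3.614 s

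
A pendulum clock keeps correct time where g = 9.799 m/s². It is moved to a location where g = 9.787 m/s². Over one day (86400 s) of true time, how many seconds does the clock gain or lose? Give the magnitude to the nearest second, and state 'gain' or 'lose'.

lose 53 s

The clock's period scales as T ∝ 1/√g, so T'/T = √(9.799/9.787) = 1.00061.
In 86400 s of true time the clock registers 86400/1.00061 = 86347.1 s, so it loses 53 s.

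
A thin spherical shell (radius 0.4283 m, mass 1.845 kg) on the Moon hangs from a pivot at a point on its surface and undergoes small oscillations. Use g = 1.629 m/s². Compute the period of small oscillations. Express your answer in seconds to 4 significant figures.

I_cm = (2/3)mr² = 0.22563 kg·m². The pivot is at distance d = 0.4283 m from the centre of mass.
By the parallel-axis theorem, I = I_cm + md² = 0.22563 + 0.33845 = 0.56408 kg·m².
T = 2π√(I/(mgd)) = 2π√(0.56408/(1.845 × 1.629 × 0.4283)) = 4.159 s.

4.159 s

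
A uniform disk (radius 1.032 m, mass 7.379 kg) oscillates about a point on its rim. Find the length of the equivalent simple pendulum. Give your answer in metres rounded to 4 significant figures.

1.548 m

The equivalent simple-pendulum length is L_eq = I/(md), where I is about the pivot and d = 1.0320 m.
I_cm = ½mR² = 3.9294 kg·m², so I = I_cm + md² = 3.9294 + 7.8588 = 11.788 kg·m².
L_eq = 11.788/(7.379 × 1.0320) = 1.548 m.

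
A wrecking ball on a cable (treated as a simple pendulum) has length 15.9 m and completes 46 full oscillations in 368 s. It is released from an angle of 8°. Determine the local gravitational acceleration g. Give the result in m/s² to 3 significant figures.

9.81 m/s²

T = 368/46 = 8.000 s.
From T = 2π√(L/g), g = 4π²L/T² = 4π² × 15.9/8.000² = 9.81 m/s².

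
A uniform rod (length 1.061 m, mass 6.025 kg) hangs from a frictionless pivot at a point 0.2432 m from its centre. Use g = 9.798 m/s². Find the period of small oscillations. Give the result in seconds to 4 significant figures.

For a physical pendulum T = 2π√(I/(mgd)), with d = 0.24320 m from pivot to centre of mass.
I_cm = mL²/12 = 6.025 × 1.061²/12 = 0.56521 kg·m²; I = I_cm + md² = 0.56521 + 6.025 × 0.24320² = 0.92156 kg·m².
T = 2π√(0.92156/(6.025 × 9.798 × 0.24320)) = 1.592 s.

1.592 s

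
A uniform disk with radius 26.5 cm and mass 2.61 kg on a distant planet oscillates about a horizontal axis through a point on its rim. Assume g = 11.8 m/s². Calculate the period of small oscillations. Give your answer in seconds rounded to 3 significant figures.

1.15 s

I_cm = ½mr² = 0.09164 kg·m². The pivot is at distance d = 0.265 m from the centre of mass.
By the parallel-axis theorem, I = I_cm + md² = 0.09164 + 0.1833 = 0.2749 kg·m².
T = 2π√(I/(mgd)) = 2π√(0.2749/(2.61 × 11.8 × 0.265)) = 1.15 s.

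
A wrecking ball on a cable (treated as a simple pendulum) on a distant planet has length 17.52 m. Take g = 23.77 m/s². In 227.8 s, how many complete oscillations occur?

42

T = 2π√(L/g) = 2π√(17.52/23.77) = 5.3943 s.
Number of complete oscillations = ⌊227.8/5.3943⌋ = ⌊42.230⌋ = 42.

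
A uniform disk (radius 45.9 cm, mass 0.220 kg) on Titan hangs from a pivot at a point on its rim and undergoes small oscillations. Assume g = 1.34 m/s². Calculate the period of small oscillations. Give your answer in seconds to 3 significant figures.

I_cm = ½mr² = 0.02317 kg·m². The pivot is at distance d = 0.459 m from the centre of mass.
By the parallel-axis theorem, I = I_cm + md² = 0.02317 + 0.04635 = 0.06952 kg·m².
T = 2π√(I/(mgd)) = 2π√(0.06952/(0.220 × 1.34 × 0.459)) = 4.50 s.

4.50 s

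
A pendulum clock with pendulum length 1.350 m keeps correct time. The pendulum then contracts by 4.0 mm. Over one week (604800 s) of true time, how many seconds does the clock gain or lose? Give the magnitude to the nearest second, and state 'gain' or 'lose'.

gain 898 s

T ∝ √L, so T'/T = √(1.34600/1.350) = 0.998517.
In 604800 s of true time the clock registers 604800/0.998517 = 605698.0 s, so it gains 898 s.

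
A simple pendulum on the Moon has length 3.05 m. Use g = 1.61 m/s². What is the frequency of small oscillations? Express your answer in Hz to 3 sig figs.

T = 2π√(L/g) = 2π√(3.05/1.61) = 8.648 s, so f = 1/T = 0.116 Hz.

0.116 Hz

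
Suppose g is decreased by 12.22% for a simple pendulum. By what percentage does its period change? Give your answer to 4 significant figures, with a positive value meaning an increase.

T ∝ 1/√g, so T'/T = 1/√(0.87780) = 1.0673.
Percentage change in T = (1.0673 − 1) × 100% = 6.734%.

6.734%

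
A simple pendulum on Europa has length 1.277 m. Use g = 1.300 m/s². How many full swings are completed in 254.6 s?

40

T = 2π√(L/g) = 2π√(1.277/1.300) = 6.2274 s.
Number of complete oscillations = ⌊254.6/6.2274⌋ = ⌊40.884⌋ = 40.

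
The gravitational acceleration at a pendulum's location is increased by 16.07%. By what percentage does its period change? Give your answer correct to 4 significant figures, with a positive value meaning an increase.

T ∝ 1/√g, so T'/T = 1/√(1.1607) = 0.92820.
Percentage change in T = (0.92820 − 1) × 100% = -7.180%.

-7.180%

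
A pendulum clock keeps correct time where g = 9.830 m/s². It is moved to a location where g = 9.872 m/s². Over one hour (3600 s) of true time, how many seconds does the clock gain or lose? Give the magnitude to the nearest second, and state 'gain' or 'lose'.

gain 8 s

The clock's period scales as T ∝ 1/√g, so T'/T = √(9.830/9.872) = 0.997871.
In 3600 s of true time the clock registers 3600/0.997871 = 3607.7 s, so it gains 8 s.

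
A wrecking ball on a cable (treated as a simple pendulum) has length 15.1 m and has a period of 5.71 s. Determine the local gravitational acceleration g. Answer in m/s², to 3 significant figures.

18.3 m/s²

From T = 2π√(L/g), g = 4π²L/T² = 4π² × 15.1/5.710² = 18.3 m/s².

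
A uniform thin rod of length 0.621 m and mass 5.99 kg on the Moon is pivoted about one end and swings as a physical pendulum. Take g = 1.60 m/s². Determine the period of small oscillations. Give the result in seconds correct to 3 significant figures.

For a physical pendulum T = 2π√(I/(mgd)), with d = 0.3105 m from pivot to centre of mass.
I_cm = mL²/12 = 5.99 × 0.621²/12 = 0.1925 kg·m²; I = I_cm + md² = 0.1925 + 5.99 × 0.3105² = 0.7700 kg·m².
T = 2π√(0.7700/(5.99 × 1.60 × 0.3105)) = 3.20 s.

3.20 s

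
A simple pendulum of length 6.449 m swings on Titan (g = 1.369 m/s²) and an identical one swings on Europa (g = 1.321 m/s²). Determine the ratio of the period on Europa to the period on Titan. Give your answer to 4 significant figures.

1.018

T ∝ 1/√g, so T₂/T₁ = √(g₁/g₂) = √(1.369/1.321) = 1.018.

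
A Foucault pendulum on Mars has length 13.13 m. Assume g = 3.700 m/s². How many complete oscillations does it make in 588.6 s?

49

T = 2π√(L/g) = 2π√(13.13/3.700) = 11.836 s.
Number of complete oscillations = ⌊588.6/11.836⌋ = ⌊49.729⌋ = 49.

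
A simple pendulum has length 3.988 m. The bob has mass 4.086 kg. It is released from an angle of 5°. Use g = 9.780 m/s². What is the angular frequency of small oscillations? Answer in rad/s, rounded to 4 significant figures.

ω = √(g/L) = √(9.780/3.988) = 1.566 rad/s.

1.566 rad/s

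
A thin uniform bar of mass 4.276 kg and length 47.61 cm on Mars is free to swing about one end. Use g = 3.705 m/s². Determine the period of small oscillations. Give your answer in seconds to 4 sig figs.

For a physical pendulum T = 2π√(I/(mgd)), with d = 0.23805 m from pivot to centre of mass.
I_cm = mL²/12 = 4.276 × 0.4761²/12 = 0.080771 kg·m²; I = I_cm + md² = 0.080771 + 4.276 × 0.23805² = 0.32308 kg·m².
T = 2π√(0.32308/(4.276 × 3.705 × 0.23805)) = 1.839 s.

1.839 s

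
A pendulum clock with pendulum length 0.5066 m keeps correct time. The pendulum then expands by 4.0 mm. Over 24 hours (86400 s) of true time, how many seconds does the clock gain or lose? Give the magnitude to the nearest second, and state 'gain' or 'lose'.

T ∝ √L, so T'/T = √(0.51060/0.5066) = 1.00394.
In 86400 s of true time the clock registers 86400/1.00394 = 86060.9 s, so it loses 339 s.

lose 339 s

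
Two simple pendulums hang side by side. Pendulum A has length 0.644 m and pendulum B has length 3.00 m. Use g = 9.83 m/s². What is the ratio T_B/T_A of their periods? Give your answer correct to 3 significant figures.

2.16

T ∝ √L, so T_B/T_A = √(L_B/L_A) = √(3.00/0.644) = 2.16.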